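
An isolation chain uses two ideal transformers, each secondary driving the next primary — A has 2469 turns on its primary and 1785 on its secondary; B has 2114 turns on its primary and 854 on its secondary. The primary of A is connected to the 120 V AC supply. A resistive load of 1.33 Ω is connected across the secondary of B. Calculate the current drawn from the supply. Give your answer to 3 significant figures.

I_supply ≈ 7.70 A

Secondary of A: V = 120.00 × 1785/2469 = 86.756 V.
Secondary of B: V = 86.756 × 854/2114 = 35.047 V.
I_load = 35.047/1.33 = 26.351 A, so P_out = 35.047 × 26.351 = 923.53 W.
All ideal ⇒ P_in = P_out, so I_supply = 923.53/120 = 7.70 A.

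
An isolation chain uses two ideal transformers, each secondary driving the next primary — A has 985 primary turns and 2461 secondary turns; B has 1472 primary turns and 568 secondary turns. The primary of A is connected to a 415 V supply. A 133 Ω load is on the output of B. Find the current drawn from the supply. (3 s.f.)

After A: V = 415.00 × 2461/985 = 1036.9 V.
After B: V = 1036.9 × 568/1472 = 400.10 V.
I_load = 400.10/133 = 3.0082 A, so P_out = 400.10 × 3.0082 = 1203.6 W.
All ideal ⇒ P_in = P_out, so I_supply = 1203.6/415 = 2.90 A.

I_supply ≈ 2.90 A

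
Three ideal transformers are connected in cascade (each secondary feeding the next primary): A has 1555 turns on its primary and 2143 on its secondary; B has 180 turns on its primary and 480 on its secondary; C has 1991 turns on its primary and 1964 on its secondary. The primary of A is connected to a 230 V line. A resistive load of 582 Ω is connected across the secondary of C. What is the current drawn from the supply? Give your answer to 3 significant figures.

I_supply ≈ 5.19 A

After A: V = 230.00 × 2143/1555 = 316.97 V.
After B: V = 316.97 × 480/180 = 845.26 V.
After C: V = 845.26 × 1964/1991 = 833.79 V.
I_load = 833.79/582 = 1.4326 A, so P_out = 833.79 × 1.4326 = 1194.5 W.
All ideal ⇒ P_in = P_out, so I_supply = 1194.5/230 = 5.19 A.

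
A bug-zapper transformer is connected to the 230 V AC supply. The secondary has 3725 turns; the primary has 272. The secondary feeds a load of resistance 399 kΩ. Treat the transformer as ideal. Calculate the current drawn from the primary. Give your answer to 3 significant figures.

V_s = V_p × N_s/N_p = 230 × 3725/272 = 3149.8 V.
I_s = V_s/R = 3149.8/399000 = 0.0078943 A.
For an ideal transformer I_p N_p = I_s N_s, so I_p = 0.0078943 × 3725/272 = 0.108 A.

I_p ≈ 0.108 A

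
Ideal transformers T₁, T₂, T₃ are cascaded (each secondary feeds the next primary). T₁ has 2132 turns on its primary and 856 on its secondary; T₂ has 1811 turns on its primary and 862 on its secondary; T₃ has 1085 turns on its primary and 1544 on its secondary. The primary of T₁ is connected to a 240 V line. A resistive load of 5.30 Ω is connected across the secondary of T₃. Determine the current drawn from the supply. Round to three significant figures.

I_supply ≈ 3.35 A

Secondary of T₁: V = 240.00 × 856/2132 = 96.360 V.
Secondary of T₂: V = 96.360 × 862/1811 = 45.866 V.
Secondary of T₃: V = 45.866 × 1544/1085 = 65.269 V.
I_load = 65.269/5.30 = 12.315 A, so P_out = 65.269 × 12.315 = 803.77 W.
All ideal ⇒ P_in = P_out, so I_supply = 803.77/240 = 3.35 A.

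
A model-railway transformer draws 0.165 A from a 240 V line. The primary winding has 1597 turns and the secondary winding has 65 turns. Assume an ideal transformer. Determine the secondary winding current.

I_s ≈ 4.05 A

I_s/I_p = N_p/N_s, so I_s = 0.165 × 1597/65 = 4.05 A.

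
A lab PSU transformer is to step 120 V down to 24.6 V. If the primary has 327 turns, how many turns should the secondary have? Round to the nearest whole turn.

N_s/N_p = V_s/V_p, so N_s = 327 × 24.6/120 = 67.0 ≈ 67 turns.

N_s = 67 turns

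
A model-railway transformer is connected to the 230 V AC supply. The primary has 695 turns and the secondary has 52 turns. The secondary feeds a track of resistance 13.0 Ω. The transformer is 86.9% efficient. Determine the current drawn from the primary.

V_s = 230 × 52/695 = 17.209 V.
I_s = V_s/R = 17.209/13.0 = 1.3237 A.
P_out = V_s I_s = 17.209 × 1.3237 = 22.780 W.
P_in = P_out/η = 22.780/0.869 = 26.214 W.
I_p = P_in/V_p = 26.214/230 = 0.114 A.

I_p ≈ 0.114 A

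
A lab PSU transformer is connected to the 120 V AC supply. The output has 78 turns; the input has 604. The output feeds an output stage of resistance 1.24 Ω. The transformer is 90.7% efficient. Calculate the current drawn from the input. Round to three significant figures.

I_in ≈ 1.78 A

V_out = 120 × 78/604 = 15.497 V.
I_out = V_out/R = 15.497/1.24 = 12.497 A.
P_out = V_out I_out = 15.497 × 12.497 = 193.67 W.
P_in = P_out/η = 193.67/0.907 = 213.53 W.
I_in = P_in/V_in = 213.53/120 = 1.78 A.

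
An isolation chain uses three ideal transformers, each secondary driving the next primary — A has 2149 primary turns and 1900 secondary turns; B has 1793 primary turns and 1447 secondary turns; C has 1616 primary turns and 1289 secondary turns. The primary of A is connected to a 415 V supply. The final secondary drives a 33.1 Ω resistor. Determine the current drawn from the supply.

Secondary of A: V = 415.00 × 1900/2149 = 366.91 V.
Secondary of B: V = 366.91 × 1447/1793 = 296.11 V.
Secondary of C: V = 296.11 × 1289/1616 = 236.19 V.
I_load = 236.19/33.1 = 7.1357 A, so P_out = 236.19 × 7.1357 = 1685.4 W.
All ideal ⇒ P_in = P_out, so I_supply = 1685.4/415 = 4.06 A.

I_supply ≈ 4.06 A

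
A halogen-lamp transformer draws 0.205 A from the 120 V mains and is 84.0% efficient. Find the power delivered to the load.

P_in = V_p I_p = 120 × 0.205 = 24.600 W.
P_out = η P_in = 0.840 × 24.600 = 20.7 W.

P_out ≈ 20.7 W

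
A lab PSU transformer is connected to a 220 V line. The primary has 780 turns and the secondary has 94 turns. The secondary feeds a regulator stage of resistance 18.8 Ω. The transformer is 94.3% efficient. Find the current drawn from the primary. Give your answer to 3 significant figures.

I_p ≈ 0.180 A

V_s = 220 × 94/780 = 26.513 V.
I_s = V_s/R = 26.513/18.8 = 1.4103 A.
P_out = V_s I_s = 26.513 × 1.4103 = 37.390 W.
P_in = P_out/η = 37.390/0.943 = 39.650 W.
I_p = P_in/V_p = 39.650/220 = 0.180 A.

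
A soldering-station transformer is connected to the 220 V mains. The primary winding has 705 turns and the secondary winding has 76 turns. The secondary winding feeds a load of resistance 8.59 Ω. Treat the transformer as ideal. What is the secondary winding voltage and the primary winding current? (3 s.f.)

V_s ≈ 23.7 V, I_p ≈ 0.298 A

V_s = V_p × N_s/N_p = 220 × 76/705 = 23.716 V.
I_s = V_s/R = 23.716/8.59 = 2.7609 A.
I_p = I_s × N_s/N_p = 2.7609 × 76/705 = 0.298 A.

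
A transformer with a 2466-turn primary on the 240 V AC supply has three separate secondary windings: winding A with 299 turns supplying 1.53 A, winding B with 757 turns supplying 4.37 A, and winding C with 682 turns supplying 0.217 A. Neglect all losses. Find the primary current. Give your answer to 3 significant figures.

V_A = 240 × 299/2466 = 29.100 V; V_B = 240 × 757/2466 = 73.674 V; V_C = 240 × 682/2466 = 66.375 V.
P_out = V_A I_A + V_B I_B + V_C I_C = 29.100×1.53 + 73.674×4.37 + 66.375×0.217 = 44.523 + 321.96 + 14.403 = 380.88 W.
Ideal ⇒ P_in = P_out, so I_p = P_out/V_p = 380.88/240 = 1.59 A.

I_p ≈ 1.59 A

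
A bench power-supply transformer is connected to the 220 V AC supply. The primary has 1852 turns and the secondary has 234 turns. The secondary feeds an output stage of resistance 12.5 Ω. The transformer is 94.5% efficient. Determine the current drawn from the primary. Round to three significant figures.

V_s = 220 × 234/1852 = 27.797 V.
I_s = V_s/R = 27.797/12.5 = 2.2238 A.
P_out = V_s I_s = 27.797 × 2.2238 = 61.814 W.
P_in = P_out/η = 61.814/0.945 = 65.411 W.
I_p = P_in/V_p = 65.411/220 = 0.297 A.

I_p ≈ 0.297 A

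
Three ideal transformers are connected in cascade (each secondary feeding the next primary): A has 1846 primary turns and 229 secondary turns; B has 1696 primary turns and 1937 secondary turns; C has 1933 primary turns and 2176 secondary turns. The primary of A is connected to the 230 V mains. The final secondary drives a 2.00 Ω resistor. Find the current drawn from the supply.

After A: V = 230.00 × 229/1846 = 28.532 V.
After B: V = 28.532 × 1937/1696 = 32.586 V.
After C: V = 32.586 × 2176/1933 = 36.683 V.
I_load = 36.683/2.00 = 18.341 A, so P_out = 36.683 × 18.341 = 672.81 W.
All ideal ⇒ P_in = P_out, so I_supply = 672.81/230 = 2.93 A.

I_supply ≈ 2.93 A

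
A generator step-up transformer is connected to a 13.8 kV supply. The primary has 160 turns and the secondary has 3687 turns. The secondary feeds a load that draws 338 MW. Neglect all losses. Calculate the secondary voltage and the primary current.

V_s = V_p × N_s/N_p = 13800 × 3687/160 = 318000 V.
I_s = P/V_s = 3.38×10^8/318000 = 1062.9 A.
I_p = I_s × N_s/N_p = 1062.9 × 3687/160 = 24500 A.

V_s ≈ 318000 V, I_p ≈ 24500 A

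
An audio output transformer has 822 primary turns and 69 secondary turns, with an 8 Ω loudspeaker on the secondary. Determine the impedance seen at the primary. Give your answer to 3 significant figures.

Z_p = (N_p/N_s)² × Z_s = (822/69)² × 8 = 1140 Ω.

Z_p ≈ 1140 Ω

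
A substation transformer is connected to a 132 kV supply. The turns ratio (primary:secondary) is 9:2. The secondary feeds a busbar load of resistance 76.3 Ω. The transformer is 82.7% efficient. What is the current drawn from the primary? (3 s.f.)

V_s = 132000 × 2/9 = 29333 V.
I_s = V_s/R = 29333/76.3 = 384.45 A.
P_out = V_s I_s = 29333 × 384.45 = 1.1277×10^7 W.
P_in = P_out/η = 1.1277×10^7/0.827 = 1.3636×10^7 W.
I_p = P_in/V_p = 1.3636×10^7/132000 = 103 A.

I_p ≈ 103 A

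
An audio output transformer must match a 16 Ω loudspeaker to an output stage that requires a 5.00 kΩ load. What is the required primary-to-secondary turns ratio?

N_p/N_s ≈ 17.7

Z_p/Z_s = (N_p/N_s)², so N_p/N_s = √(5000/16) = √312 = 17.7.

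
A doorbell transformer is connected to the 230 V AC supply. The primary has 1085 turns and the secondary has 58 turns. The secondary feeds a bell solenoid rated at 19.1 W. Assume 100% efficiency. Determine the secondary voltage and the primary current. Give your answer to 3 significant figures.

V_s = V_p × N_s/N_p = 230 × 58/1085 = 12.295 V.
I_s = P/V_s = 19.1/12.295 = 1.5535 A.
I_p = I_s × N_s/N_p = 1.5535 × 58/1085 = 0.0830 A.

V_s ≈ 12.3 V, I_p ≈ 0.0830 A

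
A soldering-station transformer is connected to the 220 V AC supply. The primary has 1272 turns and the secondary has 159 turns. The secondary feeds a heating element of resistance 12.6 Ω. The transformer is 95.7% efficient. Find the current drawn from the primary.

I_p ≈ 0.285 A

V_s = 220 × 159/1272 = 27.500 V.
I_s = V_s/R = 27.500/12.6 = 2.1825 A.
P_out = V_s I_s = 27.500 × 2.1825 = 60.020 W.
P_in = P_out/η = 60.020/0.957 = 62.717 W.
I_p = P_in/V_p = 62.717/220 = 0.285 A.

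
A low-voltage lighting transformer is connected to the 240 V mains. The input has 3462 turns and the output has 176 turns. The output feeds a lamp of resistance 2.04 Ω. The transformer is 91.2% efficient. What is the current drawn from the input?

V_out = 240 × 176/3462 = 12.201 V.
I_out = V_out/R = 12.201/2.04 = 5.9809 A.
P_out = V_out I_out = 12.201 × 5.9809 = 72.973 W.
P_in = P_out/η = 72.973/0.912 = 80.014 W.
I_in = P_in/V_in = 80.014/240 = 0.333 A.

I_in ≈ 0.333 A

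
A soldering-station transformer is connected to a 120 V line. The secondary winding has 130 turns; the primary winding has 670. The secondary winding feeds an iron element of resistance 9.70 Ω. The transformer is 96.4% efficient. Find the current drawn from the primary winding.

V_s = 120 × 130/670 = 23.284 V.
I_s = V_s/R = 23.284/9.70 = 2.4004 A.
P_out = V_s I_s = 23.284 × 2.4004 = 55.889 W.
P_in = P_out/η = 55.889/0.964 = 57.976 W.
I_p = P_in/V_p = 57.976/120 = 0.483 A.

I_p ≈ 0.483 A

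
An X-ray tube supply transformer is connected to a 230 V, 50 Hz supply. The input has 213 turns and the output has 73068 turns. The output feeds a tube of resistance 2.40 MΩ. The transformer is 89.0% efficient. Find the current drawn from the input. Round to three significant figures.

I_in ≈ 12.7 A

V_out = 230 × 73068/213 = 78900 V.
I_out = V_out/R = 78900/(2.40×10^6) = 0.032875 A.
P_out = V_out I_out = 78900 × 0.032875 = 2593.8 W.
P_in = P_out/η = 2593.8/0.890 = 2914.4 W.
I_in = P_in/V_in = 2914.4/230 = 12.7 A.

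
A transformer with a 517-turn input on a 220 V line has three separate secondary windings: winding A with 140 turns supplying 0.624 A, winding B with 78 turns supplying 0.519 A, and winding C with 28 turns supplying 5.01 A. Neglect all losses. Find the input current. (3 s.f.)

V_A = 220 × 140/517 = 59.574 V; V_B = 220 × 78/517 = 33.191 V; V_C = 220 × 28/517 = 11.915 V.
P_out = V_A I_A + V_B I_B + V_C I_C = 59.574×0.624 + 33.191×0.519 + 11.915×5.01 = 37.174 + 17.226 + 59.694 = 114.09 W.
Ideal ⇒ P_in = P_out, so I_in = P_out/V_in = 114.09/220 = 0.519 A.

I_in ≈ 0.519 A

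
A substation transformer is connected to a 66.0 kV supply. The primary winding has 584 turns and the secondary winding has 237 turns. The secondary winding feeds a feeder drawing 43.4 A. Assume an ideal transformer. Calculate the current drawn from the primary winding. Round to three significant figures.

I_p ≈ 17.6 A

For an ideal transformer I_p N_p = I_s N_s, so I_p = 43.4 × 237/584 = 17.6 A.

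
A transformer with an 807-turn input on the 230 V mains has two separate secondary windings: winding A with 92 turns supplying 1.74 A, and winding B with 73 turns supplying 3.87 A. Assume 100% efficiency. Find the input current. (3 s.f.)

V_A = 230 × 92/807 = 26.221 V; V_B = 230 × 73/807 = 20.805 V.
P_out = V_A I_A + V_B I_B = 26.221×1.74 + 20.805×3.87 = 45.624 + 80.517 = 126.14 W.
Ideal ⇒ P_in = P_out, so I_in = P_out/V_in = 126.14/230 = 0.548 A.

I_in ≈ 0.548 A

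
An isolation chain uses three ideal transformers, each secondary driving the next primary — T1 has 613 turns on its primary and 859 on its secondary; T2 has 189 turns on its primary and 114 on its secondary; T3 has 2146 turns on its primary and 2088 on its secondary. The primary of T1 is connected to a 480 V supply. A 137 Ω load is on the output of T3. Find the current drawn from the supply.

After T1: V = 480.00 × 859/613 = 672.63 V.
After T2: V = 672.63 × 114/189 = 405.71 V.
After T3: V = 405.71 × 2088/2146 = 394.75 V.
I_load = 394.75/137 = 2.8814 A, so P_out = 394.75 × 2.8814 = 1137.4 W.
All ideal ⇒ P_in = P_out, so I_supply = 1137.4/480 = 2.37 A.

I_supply ≈ 2.37 A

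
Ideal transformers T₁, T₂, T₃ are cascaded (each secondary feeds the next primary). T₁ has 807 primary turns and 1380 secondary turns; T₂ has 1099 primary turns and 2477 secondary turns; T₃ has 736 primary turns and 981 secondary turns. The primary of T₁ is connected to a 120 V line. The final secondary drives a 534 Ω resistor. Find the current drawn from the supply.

I_supply ≈ 5.93 A

Secondary of T₁: V = 120.00 × 1380/807 = 205.20 V.
Secondary of T₂: V = 205.20 × 2477/1099 = 462.50 V.
Secondary of T₃: V = 462.50 × 981/736 = 616.46 V.
I_load = 616.46/534 = 1.1544 A, so P_out = 616.46 × 1.1544 = 711.66 W.
All ideal ⇒ P_in = P_out, so I_supply = 711.66/120 = 5.93 A.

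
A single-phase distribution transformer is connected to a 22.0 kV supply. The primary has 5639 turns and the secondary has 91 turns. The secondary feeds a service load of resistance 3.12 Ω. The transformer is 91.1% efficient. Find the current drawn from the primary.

V_s = 22000 × 91/5639 = 355.03 V.
I_s = V_s/R = 355.03/3.12 = 113.79 A.
P_out = V_s I_s = 355.03 × 113.79 = 40399 W.
P_in = P_out/η = 40399/0.911 = 44346 W.
I_p = P_in/V_p = 44346/22000 = 2.02 A.

I_p ≈ 2.02 A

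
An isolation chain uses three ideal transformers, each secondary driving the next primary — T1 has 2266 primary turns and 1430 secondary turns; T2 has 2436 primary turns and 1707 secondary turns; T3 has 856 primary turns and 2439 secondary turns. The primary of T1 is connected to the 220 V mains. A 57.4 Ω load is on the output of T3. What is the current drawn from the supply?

Secondary of T1: V = 220.00 × 1430/2266 = 138.83 V.
Secondary of T2: V = 138.83 × 1707/2436 = 97.287 V.
Secondary of T3: V = 97.287 × 2439/856 = 277.20 V.
I_load = 277.20/57.4 = 4.8293 A, so P_out = 277.20 × 4.8293 = 1338.7 W.
All ideal ⇒ P_in = P_out, so I_supply = 1338.7/220 = 6.08 A.

I_supply ≈ 6.08 A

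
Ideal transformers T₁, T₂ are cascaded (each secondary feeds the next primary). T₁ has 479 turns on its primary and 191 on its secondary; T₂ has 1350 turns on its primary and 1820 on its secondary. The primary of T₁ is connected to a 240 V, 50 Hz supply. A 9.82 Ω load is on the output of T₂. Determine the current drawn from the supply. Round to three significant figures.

Secondary of T₁: V = 240.00 × 191/479 = 95.699 V.
Secondary of T₂: V = 95.699 × 1820/1350 = 129.02 V.
I_load = 129.02/9.82 = 13.138 A, so P_out = 129.02 × 13.138 = 1695.0 W.
All ideal ⇒ P_in = P_out, so I_supply = 1695.0/240 = 7.06 A.

I_supply ≈ 7.06 A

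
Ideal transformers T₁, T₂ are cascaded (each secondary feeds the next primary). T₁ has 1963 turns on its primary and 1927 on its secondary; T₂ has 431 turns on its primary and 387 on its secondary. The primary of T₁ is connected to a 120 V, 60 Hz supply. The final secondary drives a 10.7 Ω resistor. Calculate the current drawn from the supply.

After T₁: V = 120.00 × 1927/1963 = 117.80 V.
After T₂: V = 117.80 × 387/431 = 105.77 V.
I_load = 105.77/10.7 = 9.8854 A, so P_out = 105.77 × 9.8854 = 1045.6 W.
All ideal ⇒ P_in = P_out, so I_supply = 1045.6/120 = 8.71 A.

I_supply ≈ 8.71 A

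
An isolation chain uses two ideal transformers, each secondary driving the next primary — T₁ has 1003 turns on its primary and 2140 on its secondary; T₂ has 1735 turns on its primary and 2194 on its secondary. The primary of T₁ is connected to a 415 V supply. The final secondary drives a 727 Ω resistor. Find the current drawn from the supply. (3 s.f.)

I_supply ≈ 4.16 A

After T₁: V = 415.00 × 2140/1003 = 885.44 V.
After T₂: V = 885.44 × 2194/1735 = 1119.7 V.
I_load = 1119.7/727 = 1.5402 A, so P_out = 1119.7 × 1.5402 = 1724.5 W.
All ideal ⇒ P_in = P_out, so I_supply = 1724.5/415 = 4.16 A.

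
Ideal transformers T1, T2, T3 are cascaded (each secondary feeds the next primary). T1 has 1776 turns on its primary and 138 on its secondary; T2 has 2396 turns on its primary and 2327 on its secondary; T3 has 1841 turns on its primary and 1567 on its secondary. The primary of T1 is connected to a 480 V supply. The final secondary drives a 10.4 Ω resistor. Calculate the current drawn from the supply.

I_supply ≈ 0.190 A

Secondary of T1: V = 480.00 × 138/1776 = 37.297 V.
Secondary of T2: V = 37.297 × 2327/2396 = 36.223 V.
Secondary of T3: V = 36.223 × 1567/1841 = 30.832 V.
I_load = 30.832/10.4 = 2.9646 A, so P_out = 30.832 × 2.9646 = 91.405 W.
All ideal ⇒ P_in = P_out, so I_supply = 91.405/480 = 0.190 A.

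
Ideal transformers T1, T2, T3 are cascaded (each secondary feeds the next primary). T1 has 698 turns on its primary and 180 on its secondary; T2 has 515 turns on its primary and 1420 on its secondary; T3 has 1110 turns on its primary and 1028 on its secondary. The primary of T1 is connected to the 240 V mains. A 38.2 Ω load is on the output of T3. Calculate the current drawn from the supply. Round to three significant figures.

Secondary of T1: V = 240.00 × 180/698 = 61.891 V.
Secondary of T2: V = 61.891 × 1420/515 = 170.65 V.
Secondary of T3: V = 170.65 × 1028/1110 = 158.04 V.
I_load = 158.04/38.2 = 4.1373 A, so P_out = 158.04 × 4.1373 = 653.88 W.
All ideal ⇒ P_in = P_out, so I_supply = 653.88/240 = 2.72 A.

I_supply ≈ 2.72 A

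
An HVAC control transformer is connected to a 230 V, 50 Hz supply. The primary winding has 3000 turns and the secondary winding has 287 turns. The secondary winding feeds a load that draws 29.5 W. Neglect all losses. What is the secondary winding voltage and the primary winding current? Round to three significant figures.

V_s ≈ 22.0 V, I_p ≈ 0.128 A

V_s = V_p × N_s/N_p = 230 × 287/3000 = 22.003 V.
I_s = P/V_s = 29.5/22.003 = 1.3407 A.
I_p = I_s × N_s/N_p = 1.3407 × 287/3000 = 0.128 A.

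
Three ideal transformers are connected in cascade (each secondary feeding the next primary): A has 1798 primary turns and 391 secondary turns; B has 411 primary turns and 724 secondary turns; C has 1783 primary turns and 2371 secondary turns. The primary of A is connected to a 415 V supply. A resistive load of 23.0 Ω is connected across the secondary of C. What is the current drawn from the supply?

I_supply ≈ 4.68 A

After A: V = 415.00 × 391/1798 = 90.247 V.
After B: V = 90.247 × 724/411 = 158.98 V.
After C: V = 158.98 × 2371/1783 = 211.40 V.
I_load = 211.40/23.0 = 9.1915 A, so P_out = 211.40 × 9.1915 = 1943.1 W.
All ideal ⇒ P_in = P_out, so I_supply = 1943.1/415 = 4.68 A.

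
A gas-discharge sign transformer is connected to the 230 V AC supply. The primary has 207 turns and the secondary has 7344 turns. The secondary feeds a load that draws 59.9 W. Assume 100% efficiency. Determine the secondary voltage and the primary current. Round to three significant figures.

V_s = V_p × N_s/N_p = 230 × 7344/207 = 8160.0 V.
I_s = P/V_s = 59.9/8160.0 = 0.0073407 A.
I_p = I_s × N_s/N_p = 0.0073407 × 7344/207 = 0.260 A.

V_s ≈ 8160 V, I_p ≈ 0.260 A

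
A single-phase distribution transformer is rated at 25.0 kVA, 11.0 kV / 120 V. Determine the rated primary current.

I_p ≈ 2.27 A

I_p = S/V_p = 25000/11000 = 2.27 A.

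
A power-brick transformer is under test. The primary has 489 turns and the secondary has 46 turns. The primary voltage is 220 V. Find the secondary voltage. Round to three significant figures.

V_s/V_p = N_s/N_p, so V_s = 220 × 46/489 = 20.7 V.

V_s ≈ 20.7 V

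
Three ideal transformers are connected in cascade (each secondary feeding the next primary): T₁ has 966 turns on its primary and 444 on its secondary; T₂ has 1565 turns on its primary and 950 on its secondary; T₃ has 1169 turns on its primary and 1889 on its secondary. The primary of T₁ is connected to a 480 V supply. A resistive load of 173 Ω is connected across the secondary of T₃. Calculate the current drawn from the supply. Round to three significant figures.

Secondary of T₁: V = 480.00 × 444/966 = 220.62 V.
Secondary of T₂: V = 220.62 × 950/1565 = 133.92 V.
Secondary of T₃: V = 133.92 × 1889/1169 = 216.41 V.
I_load = 216.41/173 = 1.2509 A, so P_out = 216.41 × 1.2509 = 270.71 W.
All ideal ⇒ P_in = P_out, so I_supply = 270.71/480 = 0.564 A.

I_supply ≈ 0.564 A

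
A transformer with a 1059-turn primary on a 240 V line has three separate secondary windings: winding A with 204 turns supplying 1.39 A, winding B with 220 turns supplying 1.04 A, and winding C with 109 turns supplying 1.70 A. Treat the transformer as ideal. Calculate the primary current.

I_p ≈ 0.659 A

V_A = 240 × 204/1059 = 46.232 V; V_B = 240 × 220/1059 = 49.858 V; V_C = 240 × 109/1059 = 24.703 V.
P_out = V_A I_A + V_B I_B + V_C I_C = 46.232×1.39 + 49.858×1.04 + 24.703×1.70 = 64.263 + 51.853 + 41.994 = 158.11 W.
Ideal ⇒ P_in = P_out, so I_p = P_out/V_p = 158.11/240 = 0.659 A.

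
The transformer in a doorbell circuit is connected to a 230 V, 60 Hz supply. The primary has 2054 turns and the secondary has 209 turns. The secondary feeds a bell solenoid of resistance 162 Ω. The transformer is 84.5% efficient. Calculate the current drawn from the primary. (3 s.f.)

I_p ≈ 0.0174 A

V_s = 230 × 209/2054 = 23.403 V.
I_s = V_s/R = 23.403/162 = 0.14446 A.
P_out = V_s I_s = 23.403 × 0.14446 = 3.3809 W.
P_in = P_out/η = 3.3809/0.845 = 4.0011 W.
I_p = P_in/V_p = 4.0011/230 = 0.0174 A.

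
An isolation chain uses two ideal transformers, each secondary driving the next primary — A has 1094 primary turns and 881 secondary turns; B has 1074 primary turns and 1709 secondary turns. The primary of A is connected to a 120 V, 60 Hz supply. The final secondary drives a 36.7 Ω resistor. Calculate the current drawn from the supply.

I_supply ≈ 5.37 A

Secondary of A: V = 120.00 × 881/1094 = 96.636 V.
Secondary of B: V = 96.636 × 1709/1074 = 153.77 V.
I_load = 153.77/36.7 = 4.1900 A, so P_out = 153.77 × 4.1900 = 644.30 W.
All ideal ⇒ P_in = P_out, so I_supply = 644.30/120 = 5.37 A.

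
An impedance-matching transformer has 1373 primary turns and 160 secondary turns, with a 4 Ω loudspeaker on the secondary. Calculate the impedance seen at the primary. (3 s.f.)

Z_p ≈ 295 Ω

Z_p = (N_p/N_s)² × Z_s = (1373/160)² × 4 = 295 Ω.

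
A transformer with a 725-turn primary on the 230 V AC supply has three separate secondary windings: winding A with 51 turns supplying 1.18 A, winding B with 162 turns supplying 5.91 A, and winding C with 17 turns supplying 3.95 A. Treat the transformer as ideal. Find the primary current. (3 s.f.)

I_p ≈ 1.50 A

V_A = 230 × 51/725 = 16.179 V; V_B = 230 × 162/725 = 51.393 V; V_C = 230 × 17/725 = 5.3931 V.
P_out = V_A I_A + V_B I_B + V_C I_C = 16.179×1.18 + 51.393×5.91 + 5.3931×3.95 = 19.092 + 303.73 + 21.303 = 344.13 W.
Ideal ⇒ P_in = P_out, so I_p = P_out/V_p = 344.13/230 = 1.50 A.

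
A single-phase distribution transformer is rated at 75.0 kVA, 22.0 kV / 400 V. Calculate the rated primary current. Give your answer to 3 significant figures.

I_p ≈ 3.41 A

I_p = S/V_p = 75000/22000 = 3.41 A.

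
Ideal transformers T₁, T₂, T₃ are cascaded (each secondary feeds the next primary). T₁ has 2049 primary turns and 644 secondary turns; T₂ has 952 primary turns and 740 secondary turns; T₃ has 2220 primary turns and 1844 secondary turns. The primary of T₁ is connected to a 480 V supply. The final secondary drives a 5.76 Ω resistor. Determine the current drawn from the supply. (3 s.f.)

I_supply ≈ 3.43 A

Secondary of T₁: V = 480.00 × 644/2049 = 150.86 V.
Secondary of T₂: V = 150.86 × 740/952 = 117.27 V.
Secondary of T₃: V = 117.27 × 1844/2220 = 97.406 V.
I_load = 97.406/5.76 = 16.911 A, so P_out = 97.406 × 16.911 = 1647.2 W.
All ideal ⇒ P_in = P_out, so I_supply = 1647.2/480 = 3.43 A.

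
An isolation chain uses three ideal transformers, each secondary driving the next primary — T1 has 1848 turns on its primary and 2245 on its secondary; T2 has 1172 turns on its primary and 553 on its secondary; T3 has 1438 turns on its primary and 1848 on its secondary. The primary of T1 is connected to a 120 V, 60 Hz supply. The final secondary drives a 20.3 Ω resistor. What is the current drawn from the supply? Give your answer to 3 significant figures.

Secondary of T1: V = 120.00 × 2245/1848 = 145.78 V.
Secondary of T2: V = 145.78 × 553/1172 = 68.785 V.
Secondary of T3: V = 68.785 × 1848/1438 = 88.397 V.
I_load = 88.397/20.3 = 4.3545 A, so P_out = 88.397 × 4.3545 = 384.93 W.
All ideal ⇒ P_in = P_out, so I_supply = 384.93/120 = 3.21 A.

I_supply ≈ 3.21 A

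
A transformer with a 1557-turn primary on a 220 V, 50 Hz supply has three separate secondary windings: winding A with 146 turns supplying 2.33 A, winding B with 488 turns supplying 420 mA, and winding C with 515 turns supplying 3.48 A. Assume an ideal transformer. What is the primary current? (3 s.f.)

I_p ≈ 1.50 A

V_A = 220 × 146/1557 = 20.629 V; V_B = 220 × 488/1557 = 68.953 V; V_C = 220 × 515/1557 = 72.768 V.
P_out = V_A I_A + V_B I_B + V_C I_C = 20.629×2.33 + 68.953×0.420 + 72.768×3.48 = 48.067 + 28.960 + 253.23 = 330.26 W.
Ideal ⇒ P_in = P_out, so I_p = P_out/V_p = 330.26/220 = 1.50 A.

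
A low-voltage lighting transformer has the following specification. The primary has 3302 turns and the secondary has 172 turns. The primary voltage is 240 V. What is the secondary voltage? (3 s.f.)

V_s/V_p = N_s/N_p, so V_s = 240 × 172/3302 = 12.5 V.

V_s ≈ 12.5 V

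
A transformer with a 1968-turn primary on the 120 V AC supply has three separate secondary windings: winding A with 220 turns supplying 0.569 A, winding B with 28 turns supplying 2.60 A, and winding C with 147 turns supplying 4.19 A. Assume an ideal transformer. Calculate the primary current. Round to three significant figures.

V_A = 120 × 220/1968 = 13.415 V; V_B = 120 × 28/1968 = 1.7073 V; V_C = 120 × 147/1968 = 8.9634 V.
P_out = V_A I_A + V_B I_B + V_C I_C = 13.415×0.569 + 1.7073×2.60 + 8.9634×4.19 = 7.6329 + 4.4390 + 37.557 = 49.629 W.
Ideal ⇒ P_in = P_out, so I_p = P_out/V_p = 49.629/120 = 0.414 A.

I_p ≈ 0.414 A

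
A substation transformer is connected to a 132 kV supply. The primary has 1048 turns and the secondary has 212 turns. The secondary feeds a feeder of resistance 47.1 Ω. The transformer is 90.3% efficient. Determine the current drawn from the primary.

I_p ≈ 127 A

V_s = 132000 × 212/1048 = 26702 V.
I_s = V_s/R = 26702/47.1 = 566.93 A.
P_out = V_s I_s = 26702 × 566.93 = 1.5138×10^7 W.
P_in = P_out/η = 1.5138×10^7/0.903 = 1.6764×10^7 W.
I_p = P_in/V_p = 1.6764×10^7/132000 = 127 A.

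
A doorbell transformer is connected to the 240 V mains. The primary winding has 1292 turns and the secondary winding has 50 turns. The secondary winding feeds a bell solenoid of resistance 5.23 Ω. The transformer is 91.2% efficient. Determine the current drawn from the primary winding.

I_p ≈ 0.0754 A

V_s = 240 × 50/1292 = 9.2879 V.
I_s = V_s/R = 9.2879/5.23 = 1.7759 A.
P_out = V_s I_s = 9.2879 × 1.7759 = 16.494 W.
P_in = P_out/η = 16.494/0.912 = 18.086 W.
I_p = P_in/V_p = 18.086/240 = 0.0754 A.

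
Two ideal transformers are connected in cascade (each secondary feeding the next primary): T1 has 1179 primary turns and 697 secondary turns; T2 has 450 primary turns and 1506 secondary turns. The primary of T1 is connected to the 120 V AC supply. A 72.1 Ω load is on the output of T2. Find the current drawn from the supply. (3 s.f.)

I_supply ≈ 6.51 A

After T1: V = 120.00 × 697/1179 = 70.941 V.
After T2: V = 70.941 × 1506/450 = 237.42 V.
I_load = 237.42/72.1 = 3.2929 A, so P_out = 237.42 × 3.2929 = 781.79 W.
All ideal ⇒ P_in = P_out, so I_supply = 781.79/120 = 6.51 A.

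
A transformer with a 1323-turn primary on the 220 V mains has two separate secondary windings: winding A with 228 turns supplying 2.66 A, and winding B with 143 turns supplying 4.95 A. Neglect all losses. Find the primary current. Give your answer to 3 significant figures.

I_p ≈ 0.993 A

V_A = 220 × 228/1323 = 37.914 V; V_B = 220 × 143/1323 = 23.779 V.
P_out = V_A I_A + V_B I_B = 37.914×2.66 + 23.779×4.95 = 100.85 + 117.71 = 218.56 W.
Ideal ⇒ P_in = P_out, so I_p = P_out/V_p = 218.56/220 = 0.993 A.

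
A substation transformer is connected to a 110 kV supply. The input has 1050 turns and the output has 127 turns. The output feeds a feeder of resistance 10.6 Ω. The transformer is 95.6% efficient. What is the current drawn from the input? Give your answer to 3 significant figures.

V_out = 110000 × 127/1050 = 13305 V.
I_out = V_out/R = 13305/10.6 = 1255.2 A.
P_out = V_out I_out = 13305 × 1255.2 = 1.6700×10^7 W.
P_in = P_out/η = 1.6700×10^7/0.956 = 1.7468×10^7 W.
I_in = P_in/V_in = 1.7468×10^7/110000 = 159 A.

I_in ≈ 159 A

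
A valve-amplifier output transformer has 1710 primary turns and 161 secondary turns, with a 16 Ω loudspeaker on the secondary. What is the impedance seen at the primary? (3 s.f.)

Z_p ≈ 1800 Ω

Z_p = (N_p/N_s)² × Z_s = (1710/161)² × 16 = 1800 Ω.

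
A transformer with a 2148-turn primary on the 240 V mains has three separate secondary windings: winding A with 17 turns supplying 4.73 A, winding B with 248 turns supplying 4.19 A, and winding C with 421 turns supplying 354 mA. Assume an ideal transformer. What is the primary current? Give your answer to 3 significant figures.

V_A = 240 × 17/2148 = 1.8994 V; V_B = 240 × 248/2148 = 27.709 V; V_C = 240 × 421/2148 = 47.039 V.
P_out = V_A I_A + V_B I_B + V_C I_C = 1.8994×4.73 + 27.709×4.19 + 47.039×0.354 = 8.9844 + 116.10 + 16.652 = 141.74 W.
Ideal ⇒ P_in = P_out, so I_p = P_out/V_p = 141.74/240 = 0.591 A.

I_p ≈ 0.591 A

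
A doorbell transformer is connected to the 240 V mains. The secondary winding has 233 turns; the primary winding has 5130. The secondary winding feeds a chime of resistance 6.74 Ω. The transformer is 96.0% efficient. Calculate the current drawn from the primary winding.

I_p ≈ 0.0765 A

V_s = 240 × 233/5130 = 10.901 V.
I_s = V_s/R = 10.901/6.74 = 1.6173 A.
P_out = V_s I_s = 10.901 × 1.6173 = 17.629 W.
P_in = P_out/η = 17.629/0.960 = 18.364 W.
I_p = P_in/V_p = 18.364/240 = 0.0765 A.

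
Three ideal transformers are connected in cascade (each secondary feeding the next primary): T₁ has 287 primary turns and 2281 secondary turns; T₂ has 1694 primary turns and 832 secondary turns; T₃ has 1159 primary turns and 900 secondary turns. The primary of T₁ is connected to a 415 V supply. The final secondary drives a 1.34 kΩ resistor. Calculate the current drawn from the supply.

Secondary of T₁: V = 415.00 × 2281/287 = 3298.3 V.
Secondary of T₂: V = 3298.3 × 832/1694 = 1619.9 V.
Secondary of T₃: V = 1619.9 × 900/1159 = 1257.9 V.
I_load = 1257.9/1340 = 0.93876 A, so P_out = 1257.9 × 0.93876 = 1180.9 W.
All ideal ⇒ P_in = P_out, so I_supply = 1180.9/415 = 2.85 A.

I_supply ≈ 2.85 A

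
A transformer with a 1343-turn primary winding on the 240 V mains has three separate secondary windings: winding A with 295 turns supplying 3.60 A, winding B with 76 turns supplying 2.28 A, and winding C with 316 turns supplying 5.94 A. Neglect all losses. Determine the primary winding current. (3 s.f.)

V_A = 240 × 295/1343 = 52.718 V; V_B = 240 × 76/1343 = 13.582 V; V_C = 240 × 316/1343 = 56.471 V.
P_out = V_A I_A + V_B I_B + V_C I_C = 52.718×3.60 + 13.582×2.28 + 56.471×5.94 = 189.78 + 30.966 + 335.44 = 556.19 W.
Ideal ⇒ P_in = P_out, so I_p = P_out/V_p = 556.19/240 = 2.32 A.

I_p ≈ 2.32 A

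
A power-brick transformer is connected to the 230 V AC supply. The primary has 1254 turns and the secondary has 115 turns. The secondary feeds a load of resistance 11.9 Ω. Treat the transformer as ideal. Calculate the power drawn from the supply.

V_s = V_p × N_s/N_p = 230 × 115/1254 = 21.093 V.
I_s = V_s/R = 21.093/11.9 = 1.7725 A.
I_p = I_s × N_s/N_p = 1.7725 × 115/1254 = 0.16255 A.
P = V_p I_p = 230 × 0.16255 = 37.4 W.

P ≈ 37.4 W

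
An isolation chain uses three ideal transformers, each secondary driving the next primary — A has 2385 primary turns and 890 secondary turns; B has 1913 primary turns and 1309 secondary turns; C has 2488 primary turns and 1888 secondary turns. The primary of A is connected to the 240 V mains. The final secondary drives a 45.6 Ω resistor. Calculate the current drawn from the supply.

I_supply ≈ 0.198 A

After A: V = 240.00 × 890/2385 = 89.560 V.
After B: V = 89.560 × 1309/1913 = 61.283 V.
After C: V = 61.283 × 1888/2488 = 46.504 V.
I_load = 46.504/45.6 = 1.0198 A, so P_out = 46.504 × 1.0198 = 47.426 W.
All ideal ⇒ P_in = P_out, so I_supply = 47.426/240 = 0.198 A.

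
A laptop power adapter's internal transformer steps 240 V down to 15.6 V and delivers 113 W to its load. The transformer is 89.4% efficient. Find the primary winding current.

P_in = P_out/η = 113/0.894 = 126.40 W.
I_p = P_in/V_p = 126.40/240 = 0.527 A.

I_p ≈ 0.527 A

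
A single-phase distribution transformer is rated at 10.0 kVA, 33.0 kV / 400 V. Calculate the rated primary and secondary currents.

I_p = S/V_p = 10000/33000 = 0.303 A.
I_s = S/V_s = 10000/400 = 25.0 A.

I_p ≈ 0.303 A, I_s ≈ 25.0 A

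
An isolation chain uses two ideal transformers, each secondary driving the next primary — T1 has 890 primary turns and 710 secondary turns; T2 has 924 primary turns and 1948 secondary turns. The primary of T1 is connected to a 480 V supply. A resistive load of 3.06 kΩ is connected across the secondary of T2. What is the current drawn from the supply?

Secondary of T1: V = 480.00 × 710/890 = 382.92 V.
Secondary of T2: V = 382.92 × 1948/924 = 807.28 V.
I_load = 807.28/3060 = 0.26382 A, so P_out = 807.28 × 0.26382 = 212.98 W.
All ideal ⇒ P_in = P_out, so I_supply = 212.98/480 = 0.444 A.

I_supply ≈ 0.444 A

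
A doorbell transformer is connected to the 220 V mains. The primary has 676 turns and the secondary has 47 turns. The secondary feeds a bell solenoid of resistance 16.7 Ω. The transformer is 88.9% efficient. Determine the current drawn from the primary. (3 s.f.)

I_p ≈ 0.0716 A

V_s = 220 × 47/676 = 15.296 V.
I_s = V_s/R = 15.296/16.7 = 0.91592 A.
P_out = V_s I_s = 15.296 × 0.91592 = 14.010 W.
P_in = P_out/η = 14.010/0.889 = 15.759 W.
I_p = P_in/V_p = 15.759/220 = 0.0716 A.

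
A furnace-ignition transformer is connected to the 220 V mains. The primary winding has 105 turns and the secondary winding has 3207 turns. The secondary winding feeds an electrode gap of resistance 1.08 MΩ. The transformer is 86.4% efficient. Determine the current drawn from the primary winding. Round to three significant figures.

I_p ≈ 0.220 A

V_s = 220 × 3207/105 = 6719.4 V.
I_s = V_s/R = 6719.4/(1.08×10^6) = 0.0062217 A.
P_out = V_s I_s = 6719.4 × 0.0062217 = 41.806 W.
P_in = P_out/η = 41.806/0.864 = 48.387 W.
I_p = P_in/V_p = 48.387/220 = 0.220 A.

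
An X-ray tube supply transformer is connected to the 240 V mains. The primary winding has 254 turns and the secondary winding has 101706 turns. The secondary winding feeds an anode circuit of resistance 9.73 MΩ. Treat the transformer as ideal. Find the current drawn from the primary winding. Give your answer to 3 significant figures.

V_s = V_p × N_s/N_p = 240 × 101706/254 = 96100 V.
I_s = V_s/R = 96100/(9.73×10^6) = 0.0098767 A.
For an ideal transformer I_p N_p = I_s N_s, so I_p = 0.0098767 × 101706/254 = 3.95 A.

I_p ≈ 3.95 A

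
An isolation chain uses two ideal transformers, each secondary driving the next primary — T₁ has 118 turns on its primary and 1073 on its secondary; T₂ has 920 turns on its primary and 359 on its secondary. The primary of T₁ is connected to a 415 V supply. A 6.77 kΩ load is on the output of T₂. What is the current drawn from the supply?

I_supply ≈ 0.772 A

Secondary of T₁: V = 415.00 × 1073/118 = 3773.7 V.
Secondary of T₂: V = 3773.7 × 359/920 = 1472.6 V.
I_load = 1472.6/6770 = 0.21751 A, so P_out = 1472.6 × 0.21751 = 320.30 W.
All ideal ⇒ P_in = P_out, so I_supply = 320.30/415 = 0.772 A.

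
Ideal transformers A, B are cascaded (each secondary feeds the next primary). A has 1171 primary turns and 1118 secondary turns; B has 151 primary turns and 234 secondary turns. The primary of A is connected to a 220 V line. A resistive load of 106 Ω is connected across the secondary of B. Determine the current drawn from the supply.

After A: V = 220.00 × 1118/1171 = 210.04 V.
After B: V = 210.04 × 234/151 = 325.50 V.
I_load = 325.50/106 = 3.0707 A, so P_out = 325.50 × 3.0707 = 999.51 W.
All ideal ⇒ P_in = P_out, so I_supply = 999.51/220 = 4.54 A.

I_supply ≈ 4.54 A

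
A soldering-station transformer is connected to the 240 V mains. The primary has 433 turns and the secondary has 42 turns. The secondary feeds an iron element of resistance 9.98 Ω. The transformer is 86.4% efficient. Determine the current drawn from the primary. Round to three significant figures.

V_s = 240 × 42/433 = 23.279 V.
I_s = V_s/R = 23.279/9.98 = 2.3326 A.
P_out = V_s I_s = 23.279 × 2.3326 = 54.302 W.
P_in = P_out/η = 54.302/0.864 = 62.849 W.
I_p = P_in/V_p = 62.849/240 = 0.262 A.

I_p ≈ 0.262 A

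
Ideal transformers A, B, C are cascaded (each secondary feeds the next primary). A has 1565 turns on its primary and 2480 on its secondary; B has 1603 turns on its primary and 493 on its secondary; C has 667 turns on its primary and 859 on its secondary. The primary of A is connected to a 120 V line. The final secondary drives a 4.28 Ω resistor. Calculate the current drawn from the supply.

I_supply ≈ 11.0 A

After A: V = 120.00 × 2480/1565 = 190.16 V.
After B: V = 190.16 × 493/1603 = 58.483 V.
After C: V = 58.483 × 859/667 = 75.318 V.
I_load = 75.318/4.28 = 17.598 A, so P_out = 75.318 × 17.598 = 1325.4 W.
All ideal ⇒ P_in = P_out, so I_supply = 1325.4/120 = 11.0 A.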